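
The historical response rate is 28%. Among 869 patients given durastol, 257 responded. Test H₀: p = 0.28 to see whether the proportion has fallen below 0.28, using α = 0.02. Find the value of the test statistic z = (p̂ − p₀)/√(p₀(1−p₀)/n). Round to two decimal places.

z = 1.03

p̂ = 257/869 = 0.2957.
SE = √(p₀(1−p₀)/n) = √(0.2016/869) = 0.0152.
z = (0.2957 − 0.28)/0.0152 = 0.0157/0.0152 = 1.03.
p-value = P(Z < 1.034) ≈ 0.8493. With α = 0.02, fail to reject H₀.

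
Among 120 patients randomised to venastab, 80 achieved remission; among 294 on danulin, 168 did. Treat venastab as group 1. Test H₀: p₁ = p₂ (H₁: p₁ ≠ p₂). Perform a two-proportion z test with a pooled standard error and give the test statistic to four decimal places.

p̂₁ = 80/120 = 0.666667, p̂₂ = 168/294 = 0.571429.
Pooled p̂ = (80+168)/(120+294) = 248/414 = 0.599034.
SE = √(p̂(1−p̂)(1/n₁+1/n₂)) = √(0.599034·0.400966·0.0117347) = √(0.00281858) = 0.053090.
z = (0.666667 − 0.571429)/0.053090 = 0.095238/0.053090 = 1.7939.

z = 1.7939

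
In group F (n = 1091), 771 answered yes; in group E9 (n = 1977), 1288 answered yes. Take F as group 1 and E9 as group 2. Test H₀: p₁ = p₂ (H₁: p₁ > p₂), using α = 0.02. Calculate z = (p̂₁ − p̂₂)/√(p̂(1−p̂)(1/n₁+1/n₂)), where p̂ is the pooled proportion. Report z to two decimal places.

p̂₁ = 771/1091 = 0.7067, p̂₂ = 1288/1977 = 0.6515.
Pooled p̂ = (771+1288)/(1091+1977) = 2059/3068 = 0.6711.
SE = √(p̂(1−p̂)(1/n₁+1/n₂)) = √(0.6711·0.3289·0.00142241) = √(0.00031395) = 0.0177.
z = (0.7067 − 0.6515)/0.0177 = 0.0552/0.0177 = 3.12.
p-value = P(Z > 3.115) ≈ 0.0009, so at α = 0.02 we reject H₀.

z = 3.12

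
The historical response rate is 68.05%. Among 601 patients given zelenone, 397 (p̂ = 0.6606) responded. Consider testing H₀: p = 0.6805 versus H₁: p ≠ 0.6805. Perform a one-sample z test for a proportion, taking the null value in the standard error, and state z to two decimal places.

z = -1.05

p̂ = 397/601 = 0.6606.
Standard error under H₀: √(0.6805×0.3195/601) = 0.0190.
z = (0.6606 − 0.6805)/0.0190 = -0.0199/0.0190 = -1.05.
p-value = 2·P(Z > 1.048) ≈ 0.2946.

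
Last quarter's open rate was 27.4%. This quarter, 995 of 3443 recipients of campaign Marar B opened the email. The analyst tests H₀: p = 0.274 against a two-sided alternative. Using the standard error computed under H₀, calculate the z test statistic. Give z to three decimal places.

p̂ = 995/3443 ≈ 0.28899.
Standard error under H₀: √(0.274×0.726/3443) = 0.00760.
z = (0.28899 − 0.274)/0.00760 = 0.01499/0.00760 = 1.972.

z = 1.972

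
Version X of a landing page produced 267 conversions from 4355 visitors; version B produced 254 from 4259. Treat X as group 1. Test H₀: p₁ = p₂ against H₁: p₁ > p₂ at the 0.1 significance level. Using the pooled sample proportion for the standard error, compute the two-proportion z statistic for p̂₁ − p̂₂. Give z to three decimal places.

z = 0.325

p̂₁ = 267/4355 = 0.06131, p̂₂ = 254/4259 = 0.05964.
Pooled p̂ = (267+254)/(4355+4259) = 521/8614 = 0.06048.
SE = √(p̂(1−p̂)(1/n₁+1/n₂)) = √(0.06048·0.93952·0.000464418) = √(2.63904e-05) = 0.00514.
z = (0.06131 − 0.05964)/0.00514 = 0.00167/0.00514 = 0.325.
p-value = P(Z > 0.325) ≈ 0.3725, so at α = 0.1 we fail to reject H₀.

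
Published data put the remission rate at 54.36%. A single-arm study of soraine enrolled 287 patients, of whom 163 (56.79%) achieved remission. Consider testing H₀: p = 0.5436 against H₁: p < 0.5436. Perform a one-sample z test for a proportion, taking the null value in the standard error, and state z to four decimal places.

p̂ = 163/287 ≈ 0.567944.
Under H₀, SE = √(0.5436·0.4564/287) = √(0.000864457) = 0.029402.
z = (0.567944 − 0.5436)/0.029402 = 0.024344/0.029402 = 0.8280.

z = 0.8280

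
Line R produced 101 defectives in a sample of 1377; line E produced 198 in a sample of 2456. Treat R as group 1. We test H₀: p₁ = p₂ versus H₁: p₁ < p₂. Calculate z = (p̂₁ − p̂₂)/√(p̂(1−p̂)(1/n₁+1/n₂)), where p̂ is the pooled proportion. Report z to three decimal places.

z = -0.805

p̂₁ = 101/1377 ≈ 0.07335, p̂₂ = 198/2456 ≈ 0.08062.
Pooled p̂ = (101+198)/(1377+2456) = 299/3833 = 0.07801.
SE = √(p̂(1−p̂)(1/n₁+1/n₂)) = √(0.07801·0.92199·0.00113338) = √(8.15148e-05) = 0.00903.
z = (0.07335 − 0.08062)/0.00903 = -0.00727/0.00903 = -0.805.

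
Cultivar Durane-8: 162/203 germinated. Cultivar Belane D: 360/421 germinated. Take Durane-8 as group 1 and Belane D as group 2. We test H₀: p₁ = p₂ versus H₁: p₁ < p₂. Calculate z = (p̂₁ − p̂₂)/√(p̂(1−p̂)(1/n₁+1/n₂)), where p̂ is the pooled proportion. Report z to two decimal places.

p̂₁ = 162/203 ≈ 0.7980, p̂₂ = 360/421 ≈ 0.8551.
Pooled p̂ = (162+360)/(203+421) = 522/624 = 0.8365.
SE = √(p̂(1−p̂)(1/n₁+1/n₂)) = √(0.8365·0.1635·0.00730141) = √(0.000998408) = 0.0316.
z = (0.7980 − 0.8551)/0.0316 = -0.0571/0.0316 = -1.81.

z = -1.81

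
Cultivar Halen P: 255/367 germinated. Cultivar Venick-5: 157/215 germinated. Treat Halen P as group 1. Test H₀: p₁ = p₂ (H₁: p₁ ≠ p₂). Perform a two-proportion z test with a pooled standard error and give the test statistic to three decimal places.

p̂₁ = 255/367 = 0.69482, p̂₂ = 157/215 = 0.73023.
Pooled p̂ = (255+157)/(367+215) = 412/582 = 0.70790.
SE = √(0.206776 × 0.00737596) = 0.03905.
z = (0.69482 − 0.73023)/0.03905 = -0.03541/0.03905 = -0.907.

z = -0.907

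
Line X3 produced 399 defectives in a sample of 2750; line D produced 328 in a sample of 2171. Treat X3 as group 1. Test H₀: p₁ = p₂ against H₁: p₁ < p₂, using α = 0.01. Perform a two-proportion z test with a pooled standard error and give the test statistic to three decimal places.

p̂₁ = 399/2750 ≈ 0.14509, p̂₂ = 328/2171 ≈ 0.15108.
Pooled p̂ = (399+328)/(2750+2171) = 727/4921 = 0.14773.
SE = √(p̂(1−p̂)(1/n₁+1/n₂)) = √(0.14773·0.85227·0.000824254) = √(0.000103781) = 0.01019.
z = (0.14509 − 0.15108)/0.01019 = -0.00599/0.01019 = -0.588.
p-value = P(Z < -0.588) ≈ 0.2782, so at α = 0.01 we fail to reject H₀.

z = -0.588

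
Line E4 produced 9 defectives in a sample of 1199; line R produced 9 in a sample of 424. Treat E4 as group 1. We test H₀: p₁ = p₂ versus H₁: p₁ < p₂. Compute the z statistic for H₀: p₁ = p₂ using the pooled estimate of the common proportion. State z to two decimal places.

z = -2.32

p̂₁ = 9/1199 = 0.0075, p̂₂ = 9/424 = 0.0212.
Pooled p̂ = (9+9)/(1199+424) = 18/1623 = 0.0111.
SE = √(p̂(1−p̂)(1/n₁+1/n₂)) = √(0.0111·0.9889·0.00319252) = √(3.50142e-05) = 0.0059.
z = (0.0075 − 0.0212)/0.0059 = -0.0137/0.0059 = -2.32.
p-value = P(Z < -2.319) ≈ 0.0102.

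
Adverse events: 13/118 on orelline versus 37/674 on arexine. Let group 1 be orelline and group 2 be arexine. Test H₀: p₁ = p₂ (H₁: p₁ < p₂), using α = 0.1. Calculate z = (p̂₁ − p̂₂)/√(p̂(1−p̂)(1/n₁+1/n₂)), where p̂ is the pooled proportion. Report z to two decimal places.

z = 2.28

p̂₁ = 13/118 ≈ 0.1102, p̂₂ = 37/674 ≈ 0.0549.
Pooled p̂ = (13+37)/(118+674) = 50/792 = 0.0631.
SE = √(p̂(1−p̂)(1/n₁+1/n₂)) = √(0.0631·0.9369·0.00995826) = √(0.000588989) = 0.0243.
z = (0.1102 − 0.0549)/0.0243 = 0.0553/0.0243 = 2.28.
p-value = P(Z < 2.278) ≈ 0.9886. With α = 0.1, fail to reject H₀.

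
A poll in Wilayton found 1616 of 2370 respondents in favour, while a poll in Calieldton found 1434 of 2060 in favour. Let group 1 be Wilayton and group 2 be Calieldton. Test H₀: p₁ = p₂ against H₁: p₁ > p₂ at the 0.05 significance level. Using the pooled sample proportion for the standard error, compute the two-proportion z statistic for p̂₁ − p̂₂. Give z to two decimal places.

p̂₁ = 1616/2370 ≈ 0.68186, p̂₂ = 1434/2060 ≈ 0.69612.
Pooled p̂ = (1616+1434)/(2370+2060) = 3050/4430 = 0.68849.
SE = √(0.214472 × 0.000907378) = 0.01395.
z = (0.68186 − 0.69612)/0.01395 = -0.01426/0.01395 = -1.02.
p-value = P(Z > -1.022) ≈ 0.8467, so at α = 0.05 we fail to reject H₀.

z = -1.02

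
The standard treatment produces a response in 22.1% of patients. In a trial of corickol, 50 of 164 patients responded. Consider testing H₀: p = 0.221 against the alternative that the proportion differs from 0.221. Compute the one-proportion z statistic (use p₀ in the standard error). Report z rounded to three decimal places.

z = 2.589

p̂ = 50/164 ≈ 0.30488.
SE = √(p₀(1−p₀)/n) = √(0.17216/164) = 0.03240.
z = (0.30488 − 0.221)/0.03240 = 0.08388/0.03240 = 2.589.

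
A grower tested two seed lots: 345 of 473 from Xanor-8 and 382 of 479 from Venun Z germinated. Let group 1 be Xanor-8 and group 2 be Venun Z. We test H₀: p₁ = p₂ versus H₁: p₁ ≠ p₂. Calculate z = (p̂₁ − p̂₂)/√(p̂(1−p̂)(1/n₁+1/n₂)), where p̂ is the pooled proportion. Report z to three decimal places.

p̂₁ = 345/473 = 0.72939, p̂₂ = 382/479 = 0.79749.
Pooled p̂ = (345+382)/(473+479) = 727/952 = 0.76366.
SE = √(0.180486 × 0.00420185) = 0.02754.
z = (0.72939 − 0.79749)/0.02754 = -0.06810/0.02754 = -2.473.

z = -2.473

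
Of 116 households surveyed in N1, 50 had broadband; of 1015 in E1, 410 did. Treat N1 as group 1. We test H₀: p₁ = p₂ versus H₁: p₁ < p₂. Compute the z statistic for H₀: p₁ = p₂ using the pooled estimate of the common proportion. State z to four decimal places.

z = 0.5628

p̂₁ = 50/116 = 0.4310345, p̂₂ = 410/1015 = 0.4039409.
Pooled p̂ = (50+410)/(116+1015) = 460/1131 = 0.4067197.
SE = √(p̂(1−p̂)(1/n₁+1/n₂)) = √(0.4067197·0.5932803·0.00960591) = √(0.00231789) = 0.0481445.
z = (0.4310345 − 0.4039409)/0.0481445 = 0.0270936/0.0481445 = 0.5628.
p-value = P(Z < 0.563) ≈ 0.7132.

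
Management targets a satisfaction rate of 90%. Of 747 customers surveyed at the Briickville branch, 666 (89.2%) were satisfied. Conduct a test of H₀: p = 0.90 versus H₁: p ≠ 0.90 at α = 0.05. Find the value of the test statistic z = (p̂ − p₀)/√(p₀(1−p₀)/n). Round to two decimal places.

z = -0.77

p̂ = 666/747 ≈ 0.89157.
Under H₀, SE = √(0.9·0.1/747) = √(0.000120482) = 0.01098.
z = (0.89157 − 0.9)/0.01098 = -0.00843/0.01098 = -0.77.
Two-sided p-value ≈ 2·Φ(−0.768) = 0.4423. With α = 0.05, fail to reject H₀.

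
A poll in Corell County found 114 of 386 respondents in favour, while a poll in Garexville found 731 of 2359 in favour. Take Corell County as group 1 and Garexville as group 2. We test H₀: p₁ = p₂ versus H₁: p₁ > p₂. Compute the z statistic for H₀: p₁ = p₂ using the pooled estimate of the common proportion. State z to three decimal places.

z = -0.574

p̂₁ = 114/386 = 0.29534, p̂₂ = 731/2359 = 0.30988.
Pooled p̂ = (114+731)/(386+2359) = 845/2745 = 0.30783.
SE = √(0.213072 × 0.00301458) = 0.02534.
z = (0.29534 − 0.30988)/0.02534 = -0.01454/0.02534 = -0.574.
p-value = P(Z > -0.574) ≈ 0.7169.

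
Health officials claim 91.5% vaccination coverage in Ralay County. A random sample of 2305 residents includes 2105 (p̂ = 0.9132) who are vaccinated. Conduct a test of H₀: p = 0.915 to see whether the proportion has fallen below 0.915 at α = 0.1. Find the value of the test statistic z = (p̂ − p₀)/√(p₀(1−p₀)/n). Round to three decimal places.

p̂ = 2105/2305 = 0.913232.
Standard error under H₀: √(0.915×0.085/2305) = 0.005809.
z = (0.913232 − 0.915)/0.005809 = -0.001768/0.005809 = -0.304.
p-value = P(Z < -0.304) ≈ 0.3804. With α = 0.1, fail to reject H₀.

z = -0.304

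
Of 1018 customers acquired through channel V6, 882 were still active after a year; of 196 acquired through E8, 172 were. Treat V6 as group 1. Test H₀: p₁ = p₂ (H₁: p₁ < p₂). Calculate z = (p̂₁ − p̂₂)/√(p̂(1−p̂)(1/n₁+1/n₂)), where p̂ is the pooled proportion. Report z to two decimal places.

z = -0.42

p̂₁ = 882/1018 ≈ 0.8664, p̂₂ = 172/196 ≈ 0.8776.
Pooled p̂ = (882+172)/(1018+196) = 1054/1214 = 0.8682.
SE = √(0.114426 × 0.00608436) = 0.0264.
z = (0.8664 − 0.8776)/0.0264 = -0.0112/0.0264 = -0.42.
p-value = P(Z < -0.422) ≈ 0.3364.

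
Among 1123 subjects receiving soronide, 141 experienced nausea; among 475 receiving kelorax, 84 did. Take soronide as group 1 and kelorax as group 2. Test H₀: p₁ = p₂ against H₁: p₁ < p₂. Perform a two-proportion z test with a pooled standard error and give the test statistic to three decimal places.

z = -2.694

p̂₁ = 141/1123 = 0.125557, p̂₂ = 84/475 = 0.176842.
Pooled p̂ = (141+84)/(1123+475) = 225/1598 = 0.140801.
SE = √(p̂(1−p̂)(1/n₁+1/n₂)) = √(0.140801·0.859199·0.00299574) = √(0.000362412) = 0.019037.
z = (0.125557 − 0.176842)/0.019037 = -0.051285/0.019037 = -2.694.
p-value = P(Z < -2.694) ≈ 0.0035.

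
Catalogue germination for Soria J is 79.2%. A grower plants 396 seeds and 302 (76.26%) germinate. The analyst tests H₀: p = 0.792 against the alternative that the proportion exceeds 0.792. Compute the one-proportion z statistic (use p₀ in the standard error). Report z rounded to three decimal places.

z = -1.440

p̂ = 302/396 = 0.76263.
Under H₀, SE = √(0.792·0.208/396) = √(0.000416) = 0.02040.
z = (0.76263 − 0.792)/0.02040 = -0.02937/0.02040 = -1.440.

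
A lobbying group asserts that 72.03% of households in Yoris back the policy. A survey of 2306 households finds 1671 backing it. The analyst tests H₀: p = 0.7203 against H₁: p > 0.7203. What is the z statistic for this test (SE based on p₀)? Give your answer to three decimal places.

p̂ = 1671/2306 ≈ 0.72463.
Standard error under H₀: √(0.7203×0.2797/2306) = 0.00935.
z = (0.72463 − 0.7203)/0.00935 = 0.00433/0.00935 = 0.463.
p-value = P(Z > 0.463) ≈ 0.3215.

z = 0.463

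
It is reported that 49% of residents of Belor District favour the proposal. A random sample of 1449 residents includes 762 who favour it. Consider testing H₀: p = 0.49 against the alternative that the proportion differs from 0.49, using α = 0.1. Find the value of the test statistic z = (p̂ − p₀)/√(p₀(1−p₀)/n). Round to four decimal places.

p̂ = 762/1449 ≈ 0.5258799.
SE = √(p₀(1−p₀)/n) = √(0.2499/1449) = 0.0131325.
z = (0.5258799 − 0.49)/0.0131325 = 0.0358799/0.0131325 = 2.7321.
p-value = 2·P(Z > 2.732) ≈ 0.0063. With α = 0.1, reject H₀.

z = 2.7321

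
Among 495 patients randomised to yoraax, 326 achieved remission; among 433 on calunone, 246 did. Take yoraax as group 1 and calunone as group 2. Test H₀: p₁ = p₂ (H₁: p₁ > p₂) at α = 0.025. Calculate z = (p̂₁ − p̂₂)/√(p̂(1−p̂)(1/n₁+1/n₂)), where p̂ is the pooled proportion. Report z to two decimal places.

p̂₁ = 326/495 ≈ 0.6586, p̂₂ = 246/433 ≈ 0.5681.
Pooled p̂ = (326+246)/(495+433) = 572/928 = 0.6164.
SE = √(p̂(1−p̂)(1/n₁+1/n₂)) = √(0.6164·0.3836·0.00432967) = √(0.00102378) = 0.0320.
z = (0.6586 − 0.5681)/0.0320 = 0.0905/0.0320 = 2.83.
p-value = P(Z > 2.827) ≈ 0.0023, so at α = 0.025 we reject H₀.

z = 2.83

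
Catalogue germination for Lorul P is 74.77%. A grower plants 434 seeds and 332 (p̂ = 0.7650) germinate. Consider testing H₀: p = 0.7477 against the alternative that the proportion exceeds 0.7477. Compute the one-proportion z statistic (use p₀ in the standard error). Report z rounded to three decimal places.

p̂ = 332/434 = 0.76498.
Under H₀, SE = √(0.7477·0.2523/434) = √(0.000434665) = 0.02085.
z = (0.76498 − 0.7477)/0.02085 = 0.01728/0.02085 = 0.829.
p-value = P(Z > 0.829) ≈ 0.2036.

z = 0.829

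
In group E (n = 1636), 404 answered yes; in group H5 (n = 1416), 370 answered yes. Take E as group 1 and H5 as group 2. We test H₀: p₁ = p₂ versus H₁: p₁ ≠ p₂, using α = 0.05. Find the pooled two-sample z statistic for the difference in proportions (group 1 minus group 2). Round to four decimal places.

z = -0.9091

p̂₁ = 404/1636 ≈ 0.2469438, p̂₂ = 370/1416 ≈ 0.2612994.
Pooled p̂ = (404+370)/(1636+1416) = 774/3052 = 0.2536042.
SE = √(p̂(1−p̂)(1/n₁+1/n₂)) = √(0.2536042·0.7463958·0.00131746) = √(0.000249381) = 0.0157918.
z = (0.2469438 − 0.2612994)/0.0157918 = -0.0143556/0.0157918 = -0.9091.
p-value = 2·P(Z > 0.909) ≈ 0.3633. With α = 0.05, fail to reject H₀.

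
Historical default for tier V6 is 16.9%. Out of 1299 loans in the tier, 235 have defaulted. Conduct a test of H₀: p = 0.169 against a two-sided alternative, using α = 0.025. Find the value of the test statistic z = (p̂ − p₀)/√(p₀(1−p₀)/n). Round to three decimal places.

p̂ = 235/1299 ≈ 0.18091.
Under H₀, SE = √(0.169·0.831/1299) = √(0.000108113) = 0.01040.
z = (0.18091 − 0.169)/0.01040 = 0.01191/0.01040 = 1.145.
p-value = 2·P(Z > 1.145) ≈ 0.2521. With α = 0.025, fail to reject H₀.

z = 1.145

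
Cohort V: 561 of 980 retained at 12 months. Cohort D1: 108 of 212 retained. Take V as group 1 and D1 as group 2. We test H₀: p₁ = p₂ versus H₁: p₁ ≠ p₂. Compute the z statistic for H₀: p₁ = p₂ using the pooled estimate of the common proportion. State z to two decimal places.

z = 1.68

p̂₁ = 561/980 ≈ 0.5724, p̂₂ = 108/212 ≈ 0.5094.
Pooled p̂ = (561+108)/(980+212) = 669/1192 = 0.5612.
SE = √(0.246249 × 0.00573739) = 0.0376.
z = (0.5724 − 0.5094)/0.0376 = 0.0630/0.0376 = 1.68.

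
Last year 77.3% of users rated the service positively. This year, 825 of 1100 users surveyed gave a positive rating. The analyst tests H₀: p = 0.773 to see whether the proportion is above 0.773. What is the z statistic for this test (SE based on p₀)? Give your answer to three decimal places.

z = -1.821

p̂ = 825/1100 = 0.75000.
Under H₀, SE = √(0.773·0.227/1100) = √(0.000159519) = 0.01263.
z = (0.75000 − 0.773)/0.01263 = -0.02300/0.01263 = -1.821.
p-value = P(Z > -1.821) ≈ 0.9657.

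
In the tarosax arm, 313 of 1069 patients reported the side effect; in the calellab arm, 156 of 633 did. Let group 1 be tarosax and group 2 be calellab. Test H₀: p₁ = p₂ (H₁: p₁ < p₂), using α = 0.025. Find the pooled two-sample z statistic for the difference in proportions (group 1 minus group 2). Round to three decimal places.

p̂₁ = 313/1069 ≈ 0.292797, p̂₂ = 156/633 ≈ 0.246445.
Pooled p̂ = (313+156)/(1069+633) = 469/1702 = 0.275558.
SE = √(p̂(1−p̂)(1/n₁+1/n₂)) = √(0.275558·0.724442·0.00251523) = √(0.000502105) = 0.022408.
z = (0.292797 − 0.246445)/0.022408 = 0.046352/0.022408 = 2.069.
p-value = P(Z < 2.069) ≈ 0.9807, so at α = 0.025 we fail to reject H₀.

z = 2.069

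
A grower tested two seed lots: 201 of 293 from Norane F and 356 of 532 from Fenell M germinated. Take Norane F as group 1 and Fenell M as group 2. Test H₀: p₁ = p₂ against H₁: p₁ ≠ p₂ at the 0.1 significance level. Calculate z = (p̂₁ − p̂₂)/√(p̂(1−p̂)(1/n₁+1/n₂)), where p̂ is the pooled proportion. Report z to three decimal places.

p̂₁ = 201/293 ≈ 0.68601, p̂₂ = 356/532 ≈ 0.66917.
Pooled p̂ = (201+356)/(293+532) = 557/825 = 0.67515.
SE = √(0.219322 × 0.00529267) = 0.03407.
z = (0.68601 − 0.66917)/0.03407 = 0.01684/0.03407 = 0.494.
p-value = 2·P(Z > 0.494) ≈ 0.6212; since p > α = 0.1, fail to reject H₀.

z = 0.494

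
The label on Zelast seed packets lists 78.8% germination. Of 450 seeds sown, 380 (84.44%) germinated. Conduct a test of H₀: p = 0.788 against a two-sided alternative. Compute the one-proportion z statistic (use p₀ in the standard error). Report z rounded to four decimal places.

z = 2.9295

p̂ = 380/450 ≈ 0.8444444.
SE = √(p₀(1−p₀)/n) = √(0.16706/450) = 0.0192675.
z = (0.8444444 − 0.788)/0.0192675 = 0.0564444/0.0192675 = 2.9295.
p-value = 2·P(Z > 2.930) ≈ 0.0034.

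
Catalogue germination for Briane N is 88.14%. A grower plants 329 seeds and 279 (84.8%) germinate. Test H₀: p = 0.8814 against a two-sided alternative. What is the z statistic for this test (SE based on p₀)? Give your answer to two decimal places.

z = -1.87

p̂ = 279/329 ≈ 0.84802.
Standard error under H₀: √(0.8814×0.1186/329) = 0.01783.
z = (0.84802 − 0.8814)/0.01783 = -0.03338/0.01783 = -1.87.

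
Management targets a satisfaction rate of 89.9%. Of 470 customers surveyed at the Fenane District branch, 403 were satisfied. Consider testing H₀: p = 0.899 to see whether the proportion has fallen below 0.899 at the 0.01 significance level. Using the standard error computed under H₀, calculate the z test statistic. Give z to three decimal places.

z = -2.990

p̂ = 403/470 = 0.857447.
SE = √(p₀(1−p₀)/n) = √(0.090799/470) = 0.013899.
z = (0.857447 − 0.899)/0.013899 = -0.041553/0.013899 = -2.990.
p-value = P(Z < -2.990) ≈ 0.0014; since p < α = 0.01, reject H₀.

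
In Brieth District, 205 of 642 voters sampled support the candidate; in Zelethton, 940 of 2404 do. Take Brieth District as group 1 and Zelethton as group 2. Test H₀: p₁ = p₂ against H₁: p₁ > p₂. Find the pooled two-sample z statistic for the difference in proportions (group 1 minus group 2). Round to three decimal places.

p̂₁ = 205/642 = 0.31931, p̂₂ = 940/2404 = 0.39101.
Pooled p̂ = (205+940)/(642+2404) = 1145/3046 = 0.37590.
SE = √(0.2346 × 0.00197361) = 0.02152.
z = (0.31931 − 0.39101)/0.02152 = -0.07170/0.02152 = -3.332.
p-value = P(Z > -3.332) ≈ 0.9996.

z = -3.332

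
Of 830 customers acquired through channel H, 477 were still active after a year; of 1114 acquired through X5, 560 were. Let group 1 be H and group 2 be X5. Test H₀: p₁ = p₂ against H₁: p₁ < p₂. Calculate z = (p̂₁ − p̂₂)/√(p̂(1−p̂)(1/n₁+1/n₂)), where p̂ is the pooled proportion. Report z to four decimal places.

p̂₁ = 477/830 ≈ 0.574699, p̂₂ = 560/1114 ≈ 0.502693.
Pooled p̂ = (477+560)/(830+1114) = 1037/1944 = 0.533436.
SE = √(0.248882 × 0.00210249) = 0.022875.
z = (0.574699 − 0.502693)/0.022875 = 0.072006/0.022875 = 3.1478.
p-value = P(Z < 3.148) ≈ 0.9992.

z = 3.1478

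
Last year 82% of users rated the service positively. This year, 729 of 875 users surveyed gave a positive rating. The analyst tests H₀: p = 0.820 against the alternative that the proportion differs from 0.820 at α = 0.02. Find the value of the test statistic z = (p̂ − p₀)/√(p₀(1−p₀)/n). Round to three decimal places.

z = 1.012

p̂ = 729/875 ≈ 0.83314.
Under H₀, SE = √(0.82·0.18/875) = √(0.000168686) = 0.01299.
z = (0.83314 − 0.82)/0.01299 = 0.01314/0.01299 = 1.012.
Two-sided p-value ≈ 2·Φ(−1.012) = 0.3116, so at α = 0.02 we fail to reject H₀.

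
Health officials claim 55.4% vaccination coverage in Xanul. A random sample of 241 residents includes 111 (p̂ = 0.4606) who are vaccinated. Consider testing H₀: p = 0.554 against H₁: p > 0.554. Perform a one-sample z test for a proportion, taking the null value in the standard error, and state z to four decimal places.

p̂ = 111/241 = 0.460581.
Standard error under H₀: √(0.554×0.446/241) = 0.032019.
z = (0.460581 − 0.554)/0.032019 = -0.093419/0.032019 = -2.9176.

z = -2.9176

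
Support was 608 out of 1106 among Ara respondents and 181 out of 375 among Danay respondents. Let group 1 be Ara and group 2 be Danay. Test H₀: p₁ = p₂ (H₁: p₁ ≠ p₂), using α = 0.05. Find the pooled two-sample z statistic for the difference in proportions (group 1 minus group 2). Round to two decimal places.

p̂₁ = 608/1106 = 0.5497, p̂₂ = 181/375 = 0.4827.
Pooled p̂ = (608+181)/(1106+375) = 789/1481 = 0.5327.
SE = √(p̂(1−p̂)(1/n₁+1/n₂)) = √(0.5327·0.4673·0.00357083) = √(0.000888877) = 0.0298.
z = (0.5497 − 0.4827)/0.0298 = 0.0670/0.0298 = 2.25.
Two-sided p-value ≈ 2·Φ(−2.249) = 0.0245, so at α = 0.05 we reject H₀.

z = 2.25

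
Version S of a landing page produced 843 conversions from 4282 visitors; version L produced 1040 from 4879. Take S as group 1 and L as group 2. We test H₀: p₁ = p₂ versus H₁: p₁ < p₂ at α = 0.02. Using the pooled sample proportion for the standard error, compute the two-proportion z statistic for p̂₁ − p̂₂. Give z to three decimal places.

z = -1.925

p̂₁ = 843/4282 ≈ 0.196871, p̂₂ = 1040/4879 ≈ 0.213158.
Pooled p̂ = (843+1040)/(4282+4879) = 1883/9161 = 0.205545.
SE = √(0.163296 × 0.000438496) = 0.008462.
z = (0.196871 − 0.213158)/0.008462 = -0.016287/0.008462 = -1.925.
p-value = P(Z < -1.925) ≈ 0.0271, so at α = 0.02 we fail to reject H₀.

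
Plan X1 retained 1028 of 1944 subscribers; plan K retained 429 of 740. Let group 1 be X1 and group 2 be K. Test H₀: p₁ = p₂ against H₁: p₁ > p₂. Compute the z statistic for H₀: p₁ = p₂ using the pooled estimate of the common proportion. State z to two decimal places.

p̂₁ = 1028/1944 = 0.5288, p̂₂ = 429/740 = 0.5797.
Pooled p̂ = (1028+429)/(1944+740) = 1457/2684 = 0.5428.
SE = √(p̂(1−p̂)(1/n₁+1/n₂)) = √(0.5428·0.4572·0.00186575) = √(0.000463013) = 0.0215.
z = (0.5288 − 0.5797)/0.0215 = -0.0509/0.0215 = -2.37.

z = -2.37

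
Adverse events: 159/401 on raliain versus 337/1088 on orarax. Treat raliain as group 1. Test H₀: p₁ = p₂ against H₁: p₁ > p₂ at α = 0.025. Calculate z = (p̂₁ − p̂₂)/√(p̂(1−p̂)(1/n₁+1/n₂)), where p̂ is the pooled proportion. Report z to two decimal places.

p̂₁ = 159/401 = 0.39651, p̂₂ = 337/1088 = 0.30974.
Pooled p̂ = (159+337)/(401+1088) = 496/1489 = 0.33311.
SE = √(p̂(1−p̂)(1/n₁+1/n₂)) = √(0.33311·0.66689·0.00341288) = √(0.000758164) = 0.02753.
z = (0.39651 − 0.30974)/0.02753 = 0.08677/0.02753 = 3.15.
p-value = P(Z > 3.151) ≈ 0.0008; since p < α = 0.025, reject H₀.

z = 3.15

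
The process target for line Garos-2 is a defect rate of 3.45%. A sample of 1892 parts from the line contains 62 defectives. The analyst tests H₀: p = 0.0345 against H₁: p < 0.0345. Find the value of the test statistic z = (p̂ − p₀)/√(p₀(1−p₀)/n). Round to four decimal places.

z = -0.4124

p̂ = 62/1892 ≈ 0.0327696.
Standard error under H₀: √(0.0345×0.9655/1892) = 0.0041959.
z = (0.0327696 − 0.0345)/0.0041959 = -0.0017304/0.0041959 = -0.4124.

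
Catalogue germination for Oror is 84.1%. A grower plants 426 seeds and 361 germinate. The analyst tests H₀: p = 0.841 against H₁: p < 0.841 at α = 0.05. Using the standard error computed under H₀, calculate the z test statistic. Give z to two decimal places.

p̂ = 361/426 = 0.8474.
Standard error under H₀: √(0.841×0.159/426) = 0.0177.
z = (0.8474 − 0.841)/0.0177 = 0.0064/0.0177 = 0.36.
p-value = P(Z < 0.362) ≈ 0.6414; since p > α = 0.05, fail to reject H₀.

z = 0.36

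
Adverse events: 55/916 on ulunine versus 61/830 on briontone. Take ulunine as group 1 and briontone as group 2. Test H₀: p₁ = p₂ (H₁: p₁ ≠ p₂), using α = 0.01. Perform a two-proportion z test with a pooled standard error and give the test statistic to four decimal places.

z = -1.1270

p̂₁ = 55/916 = 0.0600437, p̂₂ = 61/830 = 0.0734940.
Pooled p̂ = (55+61)/(916+830) = 116/1746 = 0.0664376.
SE = √(p̂(1−p̂)(1/n₁+1/n₂)) = √(0.0664376·0.9335624·0.00229652) = √(0.000142439) = 0.0119348.
z = (0.0600437 − 0.0734940)/0.0119348 = -0.0134503/0.0119348 = -1.1270.
p-value = 2·P(Z > 1.127) ≈ 0.2597, so at α = 0.01 we fail to reject H₀.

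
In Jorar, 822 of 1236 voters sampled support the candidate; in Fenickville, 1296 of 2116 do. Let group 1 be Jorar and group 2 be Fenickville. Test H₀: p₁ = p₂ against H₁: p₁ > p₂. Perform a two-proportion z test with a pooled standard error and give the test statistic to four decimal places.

z = 3.0448

p̂₁ = 822/1236 ≈ 0.6650485, p̂₂ = 1296/2116 ≈ 0.6124764.
Pooled p̂ = (822+1296)/(1236+2116) = 2118/3352 = 0.6318616.
SE = √(p̂(1−p̂)(1/n₁+1/n₂)) = √(0.6318616·0.3681384·0.00128165) = √(0.000298128) = 0.0172664.
z = (0.6650485 − 0.6124764)/0.0172664 = 0.0525721/0.0172664 = 3.0448.
p-value = P(Z > 3.045) ≈ 0.0012.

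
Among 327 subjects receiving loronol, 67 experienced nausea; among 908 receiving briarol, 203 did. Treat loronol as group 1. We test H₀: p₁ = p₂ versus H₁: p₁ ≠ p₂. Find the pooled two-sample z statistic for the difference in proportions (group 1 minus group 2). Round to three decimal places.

p̂₁ = 67/327 ≈ 0.20489, p̂₂ = 203/908 ≈ 0.22357.
Pooled p̂ = (67+203)/(327+908) = 270/1235 = 0.21862.
SE = √(p̂(1−p̂)(1/n₁+1/n₂)) = √(0.21862·0.78138·0.00415943) = √(0.000710543) = 0.02666.
z = (0.20489 − 0.22357)/0.02666 = -0.01868/0.02666 = -0.701.

z = -0.701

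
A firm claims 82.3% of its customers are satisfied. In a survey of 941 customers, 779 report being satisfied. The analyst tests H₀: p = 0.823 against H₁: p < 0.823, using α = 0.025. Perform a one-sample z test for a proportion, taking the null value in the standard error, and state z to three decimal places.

p̂ = 779/941 = 0.82784.
Standard error under H₀: √(0.823×0.177/941) = 0.01244.
z = (0.82784 − 0.823)/0.01244 = 0.00484/0.01244 = 0.389.
p-value = P(Z < 0.389) ≈ 0.6514. With α = 0.025, fail to reject H₀.

z = 0.389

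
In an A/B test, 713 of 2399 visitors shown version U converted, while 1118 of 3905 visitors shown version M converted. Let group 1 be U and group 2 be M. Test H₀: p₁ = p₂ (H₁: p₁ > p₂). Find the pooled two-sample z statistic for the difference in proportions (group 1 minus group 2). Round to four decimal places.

z = 0.9262

p̂₁ = 713/2399 = 0.297207, p̂₂ = 1118/3905 = 0.286300.
Pooled p̂ = (713+1118)/(2399+3905) = 1831/6304 = 0.290451.
SE = √(0.206089 × 0.000672922) = 0.011776.
z = (0.297207 − 0.286300)/0.011776 = 0.010907/0.011776 = 0.9262.
p-value = P(Z > 0.926) ≈ 0.1772.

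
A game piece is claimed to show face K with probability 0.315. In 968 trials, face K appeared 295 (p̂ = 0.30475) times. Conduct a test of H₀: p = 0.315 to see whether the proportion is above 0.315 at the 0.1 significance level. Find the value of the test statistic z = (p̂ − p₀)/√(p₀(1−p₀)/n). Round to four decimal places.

p̂ = 295/968 = 0.304752.
Under H₀, SE = √(0.315·0.685/968) = √(0.000222908) = 0.014930.
z = (0.304752 − 0.315)/0.014930 = -0.010248/0.014930 = -0.6864.
p-value = P(Z > -0.686) ≈ 0.7538; since p > α = 0.1, fail to reject H₀.

z = -0.6864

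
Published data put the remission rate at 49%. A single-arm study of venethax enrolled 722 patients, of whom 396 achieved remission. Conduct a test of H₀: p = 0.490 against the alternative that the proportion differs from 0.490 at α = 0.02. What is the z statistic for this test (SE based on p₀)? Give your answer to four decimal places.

p̂ = 396/722 ≈ 0.548476.
Standard error under H₀: √(0.49×0.51/722) = 0.018604.
z = (0.548476 − 0.49)/0.018604 = 0.058476/0.018604 = 3.1432.
p-value = 2·P(Z > 3.143) ≈ 0.0017. With α = 0.02, reject H₀.

z = 3.1432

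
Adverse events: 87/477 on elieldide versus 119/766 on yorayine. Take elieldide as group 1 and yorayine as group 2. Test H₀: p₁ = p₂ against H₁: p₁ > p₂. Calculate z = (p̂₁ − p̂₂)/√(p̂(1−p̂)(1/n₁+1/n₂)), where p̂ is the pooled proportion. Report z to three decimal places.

z = 1.247

p̂₁ = 87/477 ≈ 0.18239, p̂₂ = 119/766 ≈ 0.15535.
Pooled p̂ = (87+119)/(477+766) = 206/1243 = 0.16573.
SE = √(p̂(1−p̂)(1/n₁+1/n₂)) = √(0.16573·0.83427·0.00340192) = √(0.000470357) = 0.02169.
z = (0.18239 − 0.15535)/0.02169 = 0.02704/0.02169 = 1.247.
p-value = P(Z > 1.247) ≈ 0.1063.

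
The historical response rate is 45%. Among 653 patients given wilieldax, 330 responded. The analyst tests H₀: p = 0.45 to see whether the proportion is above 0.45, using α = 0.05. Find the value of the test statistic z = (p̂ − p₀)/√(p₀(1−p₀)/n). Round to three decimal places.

p̂ = 330/653 = 0.505360.
SE = √(p₀(1−p₀)/n) = √(0.2475/653) = 0.019468.
z = (0.505360 − 0.45)/0.019468 = 0.055360/0.019468 = 2.844.
p-value = P(Z > 2.844) ≈ 0.0022. With α = 0.05, reject H₀.

z = 2.844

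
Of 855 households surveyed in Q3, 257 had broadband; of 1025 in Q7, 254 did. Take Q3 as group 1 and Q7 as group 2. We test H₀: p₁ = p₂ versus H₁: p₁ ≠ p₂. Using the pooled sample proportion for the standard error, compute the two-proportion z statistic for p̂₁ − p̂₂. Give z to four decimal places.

p̂₁ = 257/855 ≈ 0.300585, p̂₂ = 254/1025 ≈ 0.247805.
Pooled p̂ = (257+254)/(855+1025) = 511/1880 = 0.271809.
SE = √(p̂(1−p̂)(1/n₁+1/n₂)) = √(0.271809·0.728191·0.0021452) = √(0.000424597) = 0.020606.
z = (0.300585 − 0.247805)/0.020606 = 0.052780/0.020606 = 2.5614.

z = 2.5614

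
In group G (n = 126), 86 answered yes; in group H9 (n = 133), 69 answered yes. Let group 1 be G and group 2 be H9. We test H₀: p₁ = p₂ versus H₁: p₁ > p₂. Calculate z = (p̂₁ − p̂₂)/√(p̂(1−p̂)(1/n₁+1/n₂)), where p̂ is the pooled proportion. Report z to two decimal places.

p̂₁ = 86/126 ≈ 0.6825, p̂₂ = 69/133 ≈ 0.5188.
Pooled p̂ = (86+69)/(126+133) = 155/259 = 0.5985.
SE = √(p̂(1−p̂)(1/n₁+1/n₂)) = √(0.5985·0.4015·0.0154553) = √(0.00371401) = 0.0609.
z = (0.6825 − 0.5188)/0.0609 = 0.1637/0.0609 = 2.69.

z = 2.69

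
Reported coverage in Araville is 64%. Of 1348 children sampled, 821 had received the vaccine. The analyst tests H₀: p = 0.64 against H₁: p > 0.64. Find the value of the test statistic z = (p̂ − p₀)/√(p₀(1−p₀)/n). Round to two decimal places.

z = -2.37

p̂ = 821/1348 = 0.60905.
SE = √(p₀(1−p₀)/n) = √(0.2304/1348) = 0.01307.
z = (0.60905 − 0.64)/0.01307 = -0.03095/0.01307 = -2.37.
p-value = P(Z > -2.367) ≈ 0.9910.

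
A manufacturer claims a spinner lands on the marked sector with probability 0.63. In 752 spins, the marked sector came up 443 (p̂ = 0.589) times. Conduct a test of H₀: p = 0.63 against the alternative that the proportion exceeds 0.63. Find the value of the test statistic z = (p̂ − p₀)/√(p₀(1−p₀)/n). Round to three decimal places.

z = -2.323

p̂ = 443/752 ≈ 0.58910.
SE = √(p₀(1−p₀)/n) = √(0.2331/752) = 0.01761.
z = (0.58910 − 0.63)/0.01761 = -0.04090/0.01761 = -2.323.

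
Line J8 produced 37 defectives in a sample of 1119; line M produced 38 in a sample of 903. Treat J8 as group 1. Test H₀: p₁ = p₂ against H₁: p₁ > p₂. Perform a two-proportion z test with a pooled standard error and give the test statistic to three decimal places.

z = -1.067

p̂₁ = 37/1119 = 0.033065, p̂₂ = 38/903 = 0.042082.
Pooled p̂ = (37+38)/(1119+903) = 75/2022 = 0.037092.
SE = √(p̂(1−p̂)(1/n₁+1/n₂)) = √(0.037092·0.962908·0.00200107) = √(7.14707e-05) = 0.008454.
z = (0.033065 − 0.042082)/0.008454 = -0.009017/0.008454 = -1.067.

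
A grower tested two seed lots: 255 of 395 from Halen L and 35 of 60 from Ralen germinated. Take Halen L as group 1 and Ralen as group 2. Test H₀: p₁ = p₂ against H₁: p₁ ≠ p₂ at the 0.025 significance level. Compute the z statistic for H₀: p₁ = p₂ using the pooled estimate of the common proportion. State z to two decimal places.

z = 0.93

p̂₁ = 255/395 ≈ 0.64557, p̂₂ = 35/60 ≈ 0.58333.
Pooled p̂ = (255+35)/(395+60) = 290/455 = 0.63736.
SE = √(p̂(1−p̂)(1/n₁+1/n₂)) = √(0.63736·0.36264·0.0191983) = √(0.00443733) = 0.06661.
z = (0.64557 − 0.58333)/0.06661 = 0.06224/0.06661 = 0.93.
p-value = 2·P(Z > 0.934) ≈ 0.3502, so at α = 0.025 we fail to reject H₀.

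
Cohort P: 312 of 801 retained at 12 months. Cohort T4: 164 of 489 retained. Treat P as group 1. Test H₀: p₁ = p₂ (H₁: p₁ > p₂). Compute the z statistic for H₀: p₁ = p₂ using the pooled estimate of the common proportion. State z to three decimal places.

z = 1.955

p̂₁ = 312/801 ≈ 0.38951, p̂₂ = 164/489 ≈ 0.33538.
Pooled p̂ = (312+164)/(801+489) = 476/1290 = 0.36899.
SE = √(p̂(1−p̂)(1/n₁+1/n₂)) = √(0.36899·0.63101·0.00329343) = √(0.000766832) = 0.02769.
z = (0.38951 − 0.33538)/0.02769 = 0.05413/0.02769 = 1.955.
p-value = P(Z > 1.955) ≈ 0.0253.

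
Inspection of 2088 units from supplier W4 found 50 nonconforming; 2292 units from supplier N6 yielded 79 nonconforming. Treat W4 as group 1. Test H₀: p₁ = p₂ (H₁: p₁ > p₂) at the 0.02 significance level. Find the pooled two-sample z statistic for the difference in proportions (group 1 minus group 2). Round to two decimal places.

p̂₁ = 50/2088 ≈ 0.02395, p̂₂ = 79/2292 ≈ 0.03447.
Pooled p̂ = (50+79)/(2088+2292) = 129/4380 = 0.02945.
SE = √(p̂(1−p̂)(1/n₁+1/n₂)) = √(0.02945·0.97055·0.000915227) = √(2.61614e-05) = 0.00511.
z = (0.02395 − 0.03447)/0.00511 = -0.01052/0.00511 = -2.06.
p-value = P(Z > -2.057) ≈ 0.9802. With α = 0.02, fail to reject H₀.

z = -2.06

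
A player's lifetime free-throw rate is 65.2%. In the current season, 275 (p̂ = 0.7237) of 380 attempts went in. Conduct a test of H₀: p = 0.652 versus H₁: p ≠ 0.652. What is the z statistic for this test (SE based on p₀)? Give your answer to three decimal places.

p̂ = 275/380 ≈ 0.723684.
Standard error under H₀: √(0.652×0.348/380) = 0.024436.
z = (0.723684 − 0.652)/0.024436 = 0.071684/0.024436 = 2.934.

z = 2.934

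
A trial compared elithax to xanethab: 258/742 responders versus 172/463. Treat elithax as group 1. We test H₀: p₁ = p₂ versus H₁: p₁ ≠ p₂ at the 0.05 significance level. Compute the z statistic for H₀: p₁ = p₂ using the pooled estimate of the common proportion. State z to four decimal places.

z = -0.8382

p̂₁ = 258/742 = 0.347709, p̂₂ = 172/463 = 0.371490.
Pooled p̂ = (258+172)/(742+463) = 430/1205 = 0.356846.
SE = √(p̂(1−p̂)(1/n₁+1/n₂)) = √(0.356846·0.643154·0.00350754) = √(0.000805004) = 0.028373.
z = (0.347709 − 0.371490)/0.028373 = -0.023781/0.028373 = -0.8382.
Two-sided p-value ≈ 2·Φ(−0.838) = 0.4019. With α = 0.05, fail to reject H₀.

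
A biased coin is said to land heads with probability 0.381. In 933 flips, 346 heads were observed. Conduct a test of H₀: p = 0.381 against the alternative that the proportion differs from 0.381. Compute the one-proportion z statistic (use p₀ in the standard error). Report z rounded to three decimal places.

p̂ = 346/933 = 0.370847.
Under H₀, SE = √(0.381·0.619/933) = √(0.000252775) = 0.015899.
z = (0.370847 − 0.381)/0.015899 = -0.010153/0.015899 = -0.639.
Two-sided p-value ≈ 2·Φ(−0.639) = 0.5231.

z = -0.639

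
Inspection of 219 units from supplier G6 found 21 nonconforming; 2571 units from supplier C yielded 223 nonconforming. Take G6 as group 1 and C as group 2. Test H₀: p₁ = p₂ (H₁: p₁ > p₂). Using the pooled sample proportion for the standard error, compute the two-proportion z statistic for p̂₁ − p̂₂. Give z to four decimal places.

z = 0.4603

p̂₁ = 21/219 ≈ 0.095890, p̂₂ = 223/2571 ≈ 0.086737.
Pooled p̂ = (21+223)/(219+2571) = 244/2790 = 0.087455.
SE = √(0.0798068 × 0.00495516) = 0.019886.
z = (0.095890 − 0.086737)/0.019886 = 0.009153/0.019886 = 0.4603.
p-value = P(Z > 0.460) ≈ 0.3226.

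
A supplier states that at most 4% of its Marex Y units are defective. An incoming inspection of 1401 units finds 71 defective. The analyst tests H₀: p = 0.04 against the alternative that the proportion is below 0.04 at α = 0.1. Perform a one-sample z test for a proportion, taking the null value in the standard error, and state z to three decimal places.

p̂ = 71/1401 ≈ 0.050678.
Under H₀, SE = √(0.04·0.96/1401) = √(2.7409e-05) = 0.005235.
z = (0.050678 − 0.04)/0.005235 = 0.010678/0.005235 = 2.040.
p-value = P(Z < 2.040) ≈ 0.9793; since p > α = 0.1, fail to reject H₀.

z = 2.040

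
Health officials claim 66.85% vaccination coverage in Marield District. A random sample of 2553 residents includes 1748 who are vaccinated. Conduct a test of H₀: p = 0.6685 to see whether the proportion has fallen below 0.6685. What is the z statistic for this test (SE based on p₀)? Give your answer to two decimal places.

p̂ = 1748/2553 = 0.6847.
SE = √(p₀(1−p₀)/n) = √(0.22161/2553) = 0.0093.
z = (0.6847 − 0.6685)/0.0093 = 0.0162/0.0093 = 1.74.
p-value = P(Z < 1.737) ≈ 0.9588.

z = 1.74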